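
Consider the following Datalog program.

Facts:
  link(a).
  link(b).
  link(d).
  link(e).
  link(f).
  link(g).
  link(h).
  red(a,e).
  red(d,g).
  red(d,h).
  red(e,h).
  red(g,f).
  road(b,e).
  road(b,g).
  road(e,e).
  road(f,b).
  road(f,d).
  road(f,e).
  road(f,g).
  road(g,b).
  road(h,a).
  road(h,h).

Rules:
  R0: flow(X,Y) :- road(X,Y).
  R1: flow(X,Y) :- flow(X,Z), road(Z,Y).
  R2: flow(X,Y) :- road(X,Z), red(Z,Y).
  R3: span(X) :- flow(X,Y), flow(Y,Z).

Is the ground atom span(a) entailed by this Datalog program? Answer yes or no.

no

round 1: derive flow(b,e) via R0 from road(b,e)
round 1: derive flow(b,g) via R0 from road(b,g)
round 1: derive flow(e,e) via R0 from road(e,e)
round 1: derive flow(f,b) via R0 from road(f,b)
round 1: derive flow(f,d) via R0 from road(f,d)
round 1: derive flow(f,e) via R0 from road(f,e)
round 1: derive flow(f,g) via R0 from road(f,g)
round 1: derive flow(g,b) via R0 from road(g,b)
round 1: derive flow(h,a) via R0 from road(h,a)
round 1: derive flow(h,h) via R0 from road(h,h)
round 1: derive flow(b,f) via R2 from road(b,g), red(g,f)
round 1: derive flow(b,h) via R2 from road(b,e), red(e,h)
round 1: derive flow(e,h) via R2 from road(e,e), red(e,h)
round 1: derive flow(f,f) via R2 from road(f,g), red(g,f)
round 1: derive flow(f,h) via R2 from road(f,d), red(d,h)
round 1: derive flow(h,e) via R2 from road(h,a), red(a,e)
round 2: derive flow(b,a) via R1 from flow(b,h), road(h,a)
round 2: derive flow(b,b) via R1 from flow(b,f), road(f,b)
round 2: derive flow(b,d) via R1 from flow(b,f), road(f,d)
round 2: derive flow(e,a) via R1 from flow(e,h), road(h,a)
round 2: derive flow(f,a) via R1 from flow(f,h), road(h,a)
round 2: derive flow(g,e) via R1 from flow(g,b), road(b,e)
round 2: derive flow(g,g) via R1 from flow(g,b), road(b,g)
round 2: derive span(b) via R3 from flow(b,e), flow(e,e)
round 2: derive span(e) via R3 from flow(e,e), flow(e,e)
round 2: derive span(f) via R3 from flow(f,b), flow(b,e)
round 2: derive span(g) via R3 from flow(g,b), flow(b,e)
round 2: derive span(h) via R3 from flow(h,e), flow(e,e)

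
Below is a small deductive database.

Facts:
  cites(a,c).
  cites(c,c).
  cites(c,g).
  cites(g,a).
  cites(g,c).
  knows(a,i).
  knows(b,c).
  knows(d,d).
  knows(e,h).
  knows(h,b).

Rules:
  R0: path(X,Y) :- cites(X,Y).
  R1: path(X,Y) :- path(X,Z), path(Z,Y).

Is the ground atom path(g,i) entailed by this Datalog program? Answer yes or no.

round 1: derive path(a,c) via R0 from cites(a,c)
round 1: derive path(c,c) via R0 from cites(c,c)
round 1: derive path(c,g) via R0 from cites(c,g)
round 1: derive path(g,a) via R0 from cites(g,a)
round 1: derive path(g,c) via R0 from cites(g,c)
round 2: derive path(a,g) via R1 from path(a,c), path(c,g)
round 2: derive path(c,a) via R1 from path(c,g), path(g,a)
round 2: derive path(g,g) via R1 from path(g,c), path(c,g)
round 3: derive path(a,a) via R1 from path(a,c), path(c,a)

no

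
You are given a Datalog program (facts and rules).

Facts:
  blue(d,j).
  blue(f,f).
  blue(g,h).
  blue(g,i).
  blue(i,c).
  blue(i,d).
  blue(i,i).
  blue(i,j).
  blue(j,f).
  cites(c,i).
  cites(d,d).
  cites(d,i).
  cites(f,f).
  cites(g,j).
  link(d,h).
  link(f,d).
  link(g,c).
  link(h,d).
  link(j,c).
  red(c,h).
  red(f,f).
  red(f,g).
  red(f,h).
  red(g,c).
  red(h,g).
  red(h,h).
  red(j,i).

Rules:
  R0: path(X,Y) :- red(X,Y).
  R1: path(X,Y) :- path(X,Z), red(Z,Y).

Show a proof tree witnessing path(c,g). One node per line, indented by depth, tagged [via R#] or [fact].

path(c,g)  [via R1]
  path(c,h)  [via R0]
    red(c,h)  [fact]
  red(h,g)  [fact]

round 1: derive path(c,h) via R0 from red(c,h)
round 1: derive path(f,f) via R0 from red(f,f)
round 1: derive path(f,g) via R0 from red(f,g)
round 1: derive path(f,h) via R0 from red(f,h)
round 1: derive path(g,c) via R0 from red(g,c)
round 1: derive path(h,g) via R0 from red(h,g)
round 1: derive path(h,h) via R0 from red(h,h)
round 1: derive path(j,i) via R0 from red(j,i)
round 2: derive path(c,g) via R1 from path(c,h), red(h,g)
round 2: derive path(f,c) via R1 from path(f,g), red(g,c)
round 2: derive path(g,h) via R1 from path(g,c), red(c,h)
round 2: derive path(h,c) via R1 from path(h,g), red(g,c)
round 3: derive path(c,c) via R1 from path(c,g), red(g,c)
round 3: derive path(g,g) via R1 from path(g,h), red(h,g)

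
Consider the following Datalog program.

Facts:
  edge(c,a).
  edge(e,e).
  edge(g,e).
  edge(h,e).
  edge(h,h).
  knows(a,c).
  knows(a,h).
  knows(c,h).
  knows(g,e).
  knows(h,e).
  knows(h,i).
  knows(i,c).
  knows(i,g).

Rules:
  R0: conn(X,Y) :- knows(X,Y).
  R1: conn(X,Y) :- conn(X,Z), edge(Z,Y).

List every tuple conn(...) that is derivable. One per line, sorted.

conn(a,a)
conn(a,c)
conn(a,e)
conn(a,h)
conn(c,e)
conn(c,h)
conn(g,e)
conn(h,e)
conn(h,i)
conn(i,a)
conn(i,c)
conn(i,e)
conn(i,g)

round 1: derive conn(a,c) via R0 from knows(a,c)
round 1: derive conn(a,h) via R0 from knows(a,h)
round 1: derive conn(c,h) via R0 from knows(c,h)
round 1: derive conn(g,e) via R0 from knows(g,e)
round 1: derive conn(h,e) via R0 from knows(h,e)
round 1: derive conn(h,i) via R0 from knows(h,i)
round 1: derive conn(i,c) via R0 from knows(i,c)
round 1: derive conn(i,g) via R0 from knows(i,g)
round 2: derive conn(a,a) via R1 from conn(a,c), edge(c,a)
round 2: derive conn(a,e) via R1 from conn(a,h), edge(h,e)
round 2: derive conn(c,e) via R1 from conn(c,h), edge(h,e)
round 2: derive conn(i,a) via R1 from conn(i,c), edge(c,a)
round 2: derive conn(i,e) via R1 from conn(i,g), edge(g,e)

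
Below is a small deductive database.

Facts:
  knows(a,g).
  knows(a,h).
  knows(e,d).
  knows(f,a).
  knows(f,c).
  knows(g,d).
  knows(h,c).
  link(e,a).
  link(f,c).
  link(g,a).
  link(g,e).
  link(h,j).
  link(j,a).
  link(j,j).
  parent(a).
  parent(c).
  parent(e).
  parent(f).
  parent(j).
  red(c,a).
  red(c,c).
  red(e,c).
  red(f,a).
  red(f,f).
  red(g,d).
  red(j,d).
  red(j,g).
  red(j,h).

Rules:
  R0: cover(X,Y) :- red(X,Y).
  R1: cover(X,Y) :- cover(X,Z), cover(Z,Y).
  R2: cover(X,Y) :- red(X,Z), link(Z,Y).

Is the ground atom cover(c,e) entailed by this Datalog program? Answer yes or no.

round 1: derive cover(c,a) via R0 from red(c,a)
round 1: derive cover(c,c) via R0 from red(c,c)
round 1: derive cover(e,c) via R0 from red(e,c)
round 1: derive cover(f,a) via R0 from red(f,a)
round 1: derive cover(f,f) via R0 from red(f,f)
round 1: derive cover(g,d) via R0 from red(g,d)
round 1: derive cover(j,d) via R0 from red(j,d)
round 1: derive cover(j,g) via R0 from red(j,g)
round 1: derive cover(j,h) via R0 from red(j,h)
round 1: derive cover(f,c) via R2 from red(f,f), link(f,c)
round 1: derive cover(j,a) via R2 from red(j,g), link(g,a)
round 1: derive cover(j,e) via R2 from red(j,g), link(g,e)
round 1: derive cover(j,j) via R2 from red(j,h), link(h,j)
round 2: derive cover(e,a) via R1 from cover(e,c), cover(c,a)
round 2: derive cover(j,c) via R1 from cover(j,e), cover(e,c)

no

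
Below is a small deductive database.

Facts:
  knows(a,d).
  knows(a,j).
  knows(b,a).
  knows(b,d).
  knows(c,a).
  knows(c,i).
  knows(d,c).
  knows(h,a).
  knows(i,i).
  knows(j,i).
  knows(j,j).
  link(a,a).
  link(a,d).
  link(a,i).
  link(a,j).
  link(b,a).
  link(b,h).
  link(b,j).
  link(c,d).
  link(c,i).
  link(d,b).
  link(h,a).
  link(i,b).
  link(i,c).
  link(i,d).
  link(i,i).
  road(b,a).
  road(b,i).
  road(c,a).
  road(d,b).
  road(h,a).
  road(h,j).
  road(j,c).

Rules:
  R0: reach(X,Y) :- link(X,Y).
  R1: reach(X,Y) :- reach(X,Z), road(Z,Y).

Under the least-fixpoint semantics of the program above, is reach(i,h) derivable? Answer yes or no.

no

round 1: derive reach(a,a) via R0 from link(a,a)
round 1: derive reach(a,d) via R0 from link(a,d)
round 1: derive reach(a,i) via R0 from link(a,i)
round 1: derive reach(a,j) via R0 from link(a,j)
round 1: derive reach(b,a) via R0 from link(b,a)
round 1: derive reach(b,h) via R0 from link(b,h)
round 1: derive reach(b,j) via R0 from link(b,j)
round 1: derive reach(c,d) via R0 from link(c,d)
round 1: derive reach(c,i) via R0 from link(c,i)
round 1: derive reach(d,b) via R0 from link(d,b)
round 1: derive reach(h,a) via R0 from link(h,a)
round 1: derive reach(i,b) via R0 from link(i,b)
round 1: derive reach(i,c) via R0 from link(i,c)
round 1: derive reach(i,d) via R0 from link(i,d)
round 1: derive reach(i,i) via R0 from link(i,i)
round 2: derive reach(a,b) via R1 from reach(a,d), road(d,b)
round 2: derive reach(a,c) via R1 from reach(a,j), road(j,c)
round 2: derive reach(b,c) via R1 from reach(b,j), road(j,c)
round 2: derive reach(c,b) via R1 from reach(c,d), road(d,b)
round 2: derive reach(d,a) via R1 from reach(d,b), road(b,a)
round 2: derive reach(d,i) via R1 from reach(d,b), road(b,i)
round 2: derive reach(i,a) via R1 from reach(i,b), road(b,a)
round 3: derive reach(c,a) via R1 from reach(c,b), road(b,a)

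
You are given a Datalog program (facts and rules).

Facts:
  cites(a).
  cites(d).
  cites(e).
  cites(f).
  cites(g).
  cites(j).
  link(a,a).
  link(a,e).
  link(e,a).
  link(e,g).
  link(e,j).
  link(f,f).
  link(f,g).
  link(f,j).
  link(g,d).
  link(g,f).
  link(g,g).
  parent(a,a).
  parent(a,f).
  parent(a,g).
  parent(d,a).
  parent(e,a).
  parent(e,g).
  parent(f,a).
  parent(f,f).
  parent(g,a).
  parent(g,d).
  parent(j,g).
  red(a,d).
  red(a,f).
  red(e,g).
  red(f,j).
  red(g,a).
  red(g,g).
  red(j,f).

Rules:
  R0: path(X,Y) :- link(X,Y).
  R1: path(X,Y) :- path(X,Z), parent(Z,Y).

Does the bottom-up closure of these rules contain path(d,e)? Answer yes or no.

no

round 1: derive path(a,a) via R0 from link(a,a)
round 1: derive path(a,e) via R0 from link(a,e)
round 1: derive path(e,a) via R0 from link(e,a)
round 1: derive path(e,g) via R0 from link(e,g)
round 1: derive path(e,j) via R0 from link(e,j)
round 1: derive path(f,f) via R0 from link(f,f)
round 1: derive path(f,g) via R0 from link(f,g)
round 1: derive path(f,j) via R0 from link(f,j)
round 1: derive path(g,d) via R0 from link(g,d)
round 1: derive path(g,f) via R0 from link(g,f)
round 1: derive path(g,g) via R0 from link(g,g)
round 2: derive path(a,f) via R1 from path(a,a), parent(a,f)
round 2: derive path(a,g) via R1 from path(a,a), parent(a,g)
round 2: derive path(e,d) via R1 from path(e,g), parent(g,d)
round 2: derive path(e,f) via R1 from path(e,a), parent(a,f)
round 2: derive path(f,a) via R1 from path(f,f), parent(f,a)
round 2: derive path(f,d) via R1 from path(f,g), parent(g,d)
round 2: derive path(g,a) via R1 from path(g,d), parent(d,a)
round 3: derive path(a,d) via R1 from path(a,g), parent(g,d)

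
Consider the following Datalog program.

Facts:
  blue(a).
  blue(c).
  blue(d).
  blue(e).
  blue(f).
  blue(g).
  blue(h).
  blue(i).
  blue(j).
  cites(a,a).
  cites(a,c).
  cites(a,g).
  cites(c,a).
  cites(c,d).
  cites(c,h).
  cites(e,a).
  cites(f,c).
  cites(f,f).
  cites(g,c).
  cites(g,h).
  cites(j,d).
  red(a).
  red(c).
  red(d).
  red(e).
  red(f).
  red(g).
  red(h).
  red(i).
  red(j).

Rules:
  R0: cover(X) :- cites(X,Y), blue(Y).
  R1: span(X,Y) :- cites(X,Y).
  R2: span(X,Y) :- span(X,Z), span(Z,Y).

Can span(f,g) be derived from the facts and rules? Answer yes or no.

yes

round 1: derive span(a,a) via R1 from cites(a,a)
round 1: derive span(a,c) via R1 from cites(a,c)
round 1: derive span(a,g) via R1 from cites(a,g)
round 1: derive span(c,a) via R1 from cites(c,a)
round 1: derive span(c,d) via R1 from cites(c,d)
round 1: derive span(c,h) via R1 from cites(c,h)
round 1: derive span(e,a) via R1 from cites(e,a)
round 1: derive span(f,c) via R1 from cites(f,c)
round 1: derive span(f,f) via R1 from cites(f,f)
round 1: derive span(g,c) via R1 from cites(g,c)
round 1: derive span(g,h) via R1 from cites(g,h)
round 1: derive span(j,d) via R1 from cites(j,d)
round 2: derive span(a,d) via R2 from span(a,c), span(c,d)
round 2: derive span(a,h) via R2 from span(a,c), span(c,h)
round 2: derive span(c,c) via R2 from span(c,a), span(a,c)
round 2: derive span(c,g) via R2 from span(c,a), span(a,g)
round 2: derive span(e,c) via R2 from span(e,a), span(a,c)
round 2: derive span(e,g) via R2 from span(e,a), span(a,g)
round 2: derive span(f,a) via R2 from span(f,c), span(c,a)
round 2: derive span(f,d) via R2 from span(f,c), span(c,d)
round 2: derive span(f,h) via R2 from span(f,c), span(c,h)
round 2: derive span(g,a) via R2 from span(g,c), span(c,a)
round 2: derive span(g,d) via R2 from span(g,c), span(c,d)
round 3: derive span(e,d) via R2 from span(e,a), span(a,d)
round 3: derive span(e,h) via R2 from span(e,a), span(a,h)
round 3: derive span(f,g) via R2 from span(f,a), span(a,g)
round 3: derive span(g,g) via R2 from span(g,a), span(a,g)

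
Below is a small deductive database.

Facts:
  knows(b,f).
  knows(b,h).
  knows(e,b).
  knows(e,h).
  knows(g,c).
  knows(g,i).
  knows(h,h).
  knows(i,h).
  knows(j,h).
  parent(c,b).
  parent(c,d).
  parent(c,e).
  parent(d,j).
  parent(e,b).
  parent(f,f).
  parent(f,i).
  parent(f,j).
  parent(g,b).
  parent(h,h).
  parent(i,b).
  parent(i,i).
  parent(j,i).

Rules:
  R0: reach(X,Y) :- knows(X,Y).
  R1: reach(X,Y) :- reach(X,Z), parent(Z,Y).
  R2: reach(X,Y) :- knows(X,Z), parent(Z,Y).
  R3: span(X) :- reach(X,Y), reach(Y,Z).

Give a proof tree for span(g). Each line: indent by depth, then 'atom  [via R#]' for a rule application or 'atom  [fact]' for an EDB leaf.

round 1: derive reach(b,f) via R0 from knows(b,f)
round 1: derive reach(b,h) via R0 from knows(b,h)
round 1: derive reach(e,b) via R0 from knows(e,b)
round 1: derive reach(e,h) via R0 from knows(e,h)
round 1: derive reach(g,c) via R0 from knows(g,c)
round 1: derive reach(g,i) via R0 from knows(g,i)
round 1: derive reach(h,h) via R0 from knows(h,h)
round 1: derive reach(i,h) via R0 from knows(i,h)
round 1: derive reach(j,h) via R0 from knows(j,h)
round 1: derive reach(b,i) via R2 from knows(b,f), parent(f,i)
round 1: derive reach(b,j) via R2 from knows(b,f), parent(f,j)
round 1: derive reach(g,b) via R2 from knows(g,c), parent(c,b)
round 1: derive reach(g,d) via R2 from knows(g,c), parent(c,d)
round 1: derive reach(g,e) via R2 from knows(g,c), parent(c,e)
round 2: derive reach(b,b) via R1 from reach(b,i), parent(i,b)
round 2: derive reach(g,j) via R1 from reach(g,d), parent(d,j)
round 2: derive span(b) via R3 from reach(b,h), reach(h,h)
round 2: derive span(e) via R3 from reach(e,b), reach(b,f)
round 2: derive span(g) via R3 from reach(g,b), reach(b,f)
round 2: derive span(h) via R3 from reach(h,h), reach(h,h)
round 2: derive span(i) via R3 from reach(i,h), reach(h,h)
round 2: derive span(j) via R3 from reach(j,h), reach(h,h)

span(g)  [via R3]
  reach(g,b)  [via R2]
    knows(g,c)  [fact]
    parent(c,b)  [fact]
  reach(b,f)  [via R0]
    knows(b,f)  [fact]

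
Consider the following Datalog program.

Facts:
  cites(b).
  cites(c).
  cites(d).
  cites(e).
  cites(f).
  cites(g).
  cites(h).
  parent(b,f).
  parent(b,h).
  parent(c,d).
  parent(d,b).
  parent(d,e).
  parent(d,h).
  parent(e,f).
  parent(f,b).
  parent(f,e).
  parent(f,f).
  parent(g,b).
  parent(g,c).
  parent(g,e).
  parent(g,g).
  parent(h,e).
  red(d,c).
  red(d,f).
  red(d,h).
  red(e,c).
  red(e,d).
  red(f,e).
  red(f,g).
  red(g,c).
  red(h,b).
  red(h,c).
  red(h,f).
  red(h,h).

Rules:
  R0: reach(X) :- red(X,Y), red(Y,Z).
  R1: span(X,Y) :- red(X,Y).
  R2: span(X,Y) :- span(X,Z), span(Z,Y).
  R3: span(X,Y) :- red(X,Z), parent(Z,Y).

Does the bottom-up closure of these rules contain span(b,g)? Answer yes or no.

no

round 1: derive span(d,c) via R1 from red(d,c)
round 1: derive span(d,f) via R1 from red(d,f)
round 1: derive span(d,h) via R1 from red(d,h)
round 1: derive span(e,c) via R1 from red(e,c)
round 1: derive span(e,d) via R1 from red(e,d)
round 1: derive span(f,e) via R1 from red(f,e)
round 1: derive span(f,g) via R1 from red(f,g)
round 1: derive span(g,c) via R1 from red(g,c)
round 1: derive span(h,b) via R1 from red(h,b)
round 1: derive span(h,c) via R1 from red(h,c)
round 1: derive span(h,f) via R1 from red(h,f)
round 1: derive span(h,h) via R1 from red(h,h)
round 1: derive span(d,b) via R3 from red(d,f), parent(f,b)
round 1: derive span(d,d) via R3 from red(d,c), parent(c,d)
round 1: derive span(d,e) via R3 from red(d,f), parent(f,e)
round 1: derive span(e,b) via R3 from red(e,d), parent(d,b)
round 1: derive span(e,e) via R3 from red(e,d), parent(d,e)
round 1: derive span(e,h) via R3 from red(e,d), parent(d,h)
round 1: derive span(f,b) via R3 from red(f,g), parent(g,b)
round 1: derive span(f,c) via R3 from red(f,g), parent(g,c)
round 1: derive span(f,f) via R3 from red(f,e), parent(e,f)
round 1: derive span(g,d) via R3 from red(g,c), parent(c,d)
round 1: derive span(h,d) via R3 from red(h,c), parent(c,d)
round 1: derive span(h,e) via R3 from red(h,f), parent(f,e)
round 2: derive span(d,g) via R2 from span(d,f), span(f,g)
round 2: derive span(e,f) via R2 from span(e,d), span(d,f)
round 2: derive span(f,d) via R2 from span(f,e), span(e,d)
round 2: derive span(f,h) via R2 from span(f,e), span(e,h)
round 2: derive span(g,b) via R2 from span(g,d), span(d,b)
round 2: derive span(g,e) via R2 from span(g,d), span(d,e)
round 2: derive span(g,f) via R2 from span(g,d), span(d,f)
round 2: derive span(g,h) via R2 from span(g,d), span(d,h)
round 2: derive span(h,g) via R2 from span(h,f), span(f,g)
round 3: derive span(e,g) via R2 from span(e,d), span(d,g)
round 3: derive span(g,g) via R2 from span(g,d), span(d,g)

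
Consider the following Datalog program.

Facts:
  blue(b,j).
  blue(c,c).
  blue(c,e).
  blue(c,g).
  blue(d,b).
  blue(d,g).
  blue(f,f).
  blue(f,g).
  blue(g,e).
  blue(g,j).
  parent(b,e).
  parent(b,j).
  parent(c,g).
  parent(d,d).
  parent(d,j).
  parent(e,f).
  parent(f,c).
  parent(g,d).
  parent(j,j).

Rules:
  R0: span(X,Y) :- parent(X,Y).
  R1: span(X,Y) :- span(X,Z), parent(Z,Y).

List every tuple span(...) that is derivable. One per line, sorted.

span(b,c)
span(b,d)
span(b,e)
span(b,f)
span(b,g)
span(b,j)
span(c,d)
span(c,g)
span(c,j)
span(d,d)
span(d,j)
span(e,c)
span(e,d)
span(e,f)
span(e,g)
span(e,j)
span(f,c)
span(f,d)
span(f,g)
span(f,j)
span(g,d)
span(g,j)
span(j,j)

round 1: derive span(b,e) via R0 from parent(b,e)
round 1: derive span(b,j) via R0 from parent(b,j)
round 1: derive span(c,g) via R0 from parent(c,g)
round 1: derive span(d,d) via R0 from parent(d,d)
round 1: derive span(d,j) via R0 from parent(d,j)
round 1: derive span(e,f) via R0 from parent(e,f)
round 1: derive span(f,c) via R0 from parent(f,c)
round 1: derive span(g,d) via R0 from parent(g,d)
round 1: derive span(j,j) via R0 from parent(j,j)
round 2: derive span(b,f) via R1 from span(b,e), parent(e,f)
round 2: derive span(c,d) via R1 from span(c,g), parent(g,d)
round 2: derive span(e,c) via R1 from span(e,f), parent(f,c)
round 2: derive span(f,g) via R1 from span(f,c), parent(c,g)
round 2: derive span(g,j) via R1 from span(g,d), parent(d,j)
round 3: derive span(b,c) via R1 from span(b,f), parent(f,c)
round 3: derive span(c,j) via R1 from span(c,d), parent(d,j)
round 3: derive span(e,g) via R1 from span(e,c), parent(c,g)
round 3: derive span(f,d) via R1 from span(f,g), parent(g,d)
round 4: derive span(b,g) via R1 from span(b,c), parent(c,g)
round 4: derive span(e,d) via R1 from span(e,g), parent(g,d)
round 4: derive span(f,j) via R1 from span(f,d), parent(d,j)
round 5: derive span(b,d) via R1 from span(b,g), parent(g,d)
round 5: derive span(e,j) via R1 from span(e,d), parent(d,j)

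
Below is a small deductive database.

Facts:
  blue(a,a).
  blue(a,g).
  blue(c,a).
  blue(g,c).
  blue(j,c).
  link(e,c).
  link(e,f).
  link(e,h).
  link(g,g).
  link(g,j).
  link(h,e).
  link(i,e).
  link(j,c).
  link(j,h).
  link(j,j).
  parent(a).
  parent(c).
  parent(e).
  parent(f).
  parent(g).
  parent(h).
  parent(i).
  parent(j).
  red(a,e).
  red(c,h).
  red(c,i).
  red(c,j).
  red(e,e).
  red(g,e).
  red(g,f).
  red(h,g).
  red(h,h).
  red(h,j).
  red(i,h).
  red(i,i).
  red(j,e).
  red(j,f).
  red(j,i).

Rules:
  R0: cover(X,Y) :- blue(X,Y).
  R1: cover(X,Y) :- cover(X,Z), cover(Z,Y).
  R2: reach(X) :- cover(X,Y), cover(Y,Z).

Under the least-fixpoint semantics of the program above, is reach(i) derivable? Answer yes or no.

no

round 1: derive cover(a,a) via R0 from blue(a,a)
round 1: derive cover(a,g) via R0 from blue(a,g)
round 1: derive cover(c,a) via R0 from blue(c,a)
round 1: derive cover(g,c) via R0 from blue(g,c)
round 1: derive cover(j,c) via R0 from blue(j,c)
round 2: derive cover(a,c) via R1 from cover(a,g), cover(g,c)
round 2: derive cover(c,g) via R1 from cover(c,a), cover(a,g)
round 2: derive cover(g,a) via R1 from cover(g,c), cover(c,a)
round 2: derive cover(j,a) via R1 from cover(j,c), cover(c,a)
round 2: derive reach(a) via R2 from cover(a,a), cover(a,a)
round 2: derive reach(c) via R2 from cover(c,a), cover(a,a)
round 2: derive reach(g) via R2 from cover(g,c), cover(c,a)
round 2: derive reach(j) via R2 from cover(j,c), cover(c,a)
round 3: derive cover(c,c) via R1 from cover(c,a), cover(a,c)
round 3: derive cover(g,g) via R1 from cover(g,a), cover(a,g)
round 3: derive cover(j,g) via R1 from cover(j,a), cover(a,g)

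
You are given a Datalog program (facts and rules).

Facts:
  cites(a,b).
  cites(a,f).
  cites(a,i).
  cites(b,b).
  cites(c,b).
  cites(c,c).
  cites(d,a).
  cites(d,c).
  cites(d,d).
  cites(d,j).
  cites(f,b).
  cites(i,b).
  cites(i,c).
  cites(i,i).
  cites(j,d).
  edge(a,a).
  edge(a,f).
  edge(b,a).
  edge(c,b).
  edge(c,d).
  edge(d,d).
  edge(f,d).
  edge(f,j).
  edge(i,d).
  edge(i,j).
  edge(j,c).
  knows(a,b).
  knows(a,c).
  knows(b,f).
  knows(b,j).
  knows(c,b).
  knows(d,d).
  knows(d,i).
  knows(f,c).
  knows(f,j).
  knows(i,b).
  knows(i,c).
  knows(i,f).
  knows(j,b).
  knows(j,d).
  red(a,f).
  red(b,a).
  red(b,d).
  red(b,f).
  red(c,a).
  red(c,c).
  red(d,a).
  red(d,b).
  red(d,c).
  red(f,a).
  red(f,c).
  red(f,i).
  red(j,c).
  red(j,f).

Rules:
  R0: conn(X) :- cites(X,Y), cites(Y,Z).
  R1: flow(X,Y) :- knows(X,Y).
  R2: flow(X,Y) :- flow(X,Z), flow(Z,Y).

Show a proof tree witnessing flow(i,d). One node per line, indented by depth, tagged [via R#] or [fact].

flow(i,d)  [via R2]
  flow(i,b)  [via R1]
    knows(i,b)  [fact]
  flow(b,d)  [via R2]
    flow(b,j)  [via R1]
      knows(b,j)  [fact]
    flow(j,d)  [via R1]
      knows(j,d)  [fact]

round 1: derive flow(a,b) via R1 from knows(a,b)
round 1: derive flow(a,c) via R1 from knows(a,c)
round 1: derive flow(b,f) via R1 from knows(b,f)
round 1: derive flow(b,j) via R1 from knows(b,j)
round 1: derive flow(c,b) via R1 from knows(c,b)
round 1: derive flow(d,d) via R1 from knows(d,d)
round 1: derive flow(d,i) via R1 from knows(d,i)
round 1: derive flow(f,c) via R1 from knows(f,c)
round 1: derive flow(f,j) via R1 from knows(f,j)
round 1: derive flow(i,b) via R1 from knows(i,b)
round 1: derive flow(i,c) via R1 from knows(i,c)
round 1: derive flow(i,f) via R1 from knows(i,f)
round 1: derive flow(j,b) via R1 from knows(j,b)
round 1: derive flow(j,d) via R1 from knows(j,d)
round 2: derive flow(a,f) via R2 from flow(a,b), flow(b,f)
round 2: derive flow(a,j) via R2 from flow(a,b), flow(b,j)
round 2: derive flow(b,b) via R2 from flow(b,j), flow(j,b)
round 2: derive flow(b,c) via R2 from flow(b,f), flow(f,c)
round 2: derive flow(b,d) via R2 from flow(b,j), flow(j,d)
round 2: derive flow(c,f) via R2 from flow(c,b), flow(b,f)
round 2: derive flow(c,j) via R2 from flow(c,b), flow(b,j)
round 2: derive flow(d,b) via R2 from flow(d,i), flow(i,b)
round 2: derive flow(d,c) via R2 from flow(d,i), flow(i,c)
round 2: derive flow(d,f) via R2 from flow(d,i), flow(i,f)
round 2: derive flow(f,b) via R2 from flow(f,c), flow(c,b)
round 2: derive flow(f,d) via R2 from flow(f,j), flow(j,d)
round 2: derive flow(i,j) via R2 from flow(i,b), flow(b,j)
round 2: derive flow(j,f) via R2 from flow(j,b), flow(b,f)
round 2: derive flow(j,i) via R2 from flow(j,d), flow(d,i)
round 2: derive flow(j,j) via R2 from flow(j,b), flow(b,j)
round 3: derive flow(a,d) via R2 from flow(a,b), flow(b,d)
round 3: derive flow(a,i) via R2 from flow(a,j), flow(j,i)
round 3: derive flow(b,i) via R2 from flow(b,d), flow(d,i)
round 3: derive flow(c,c) via R2 from flow(c,b), flow(b,c)
round 3: derive flow(c,d) via R2 from flow(c,b), flow(b,d)
round 3: derive flow(c,i) via R2 from flow(c,j), flow(j,i)
round 3: derive flow(d,j) via R2 from flow(d,b), flow(b,j)
round 3: derive flow(f,f) via R2 from flow(f,b), flow(b,f)
round 3: derive flow(f,i) via R2 from flow(f,d), flow(d,i)
round 3: derive flow(i,d) via R2 from flow(i,b), flow(b,d)
round 3: derive flow(i,i) via R2 from flow(i,j), flow(j,i)
round 3: derive flow(j,c) via R2 from flow(j,b), flow(b,c)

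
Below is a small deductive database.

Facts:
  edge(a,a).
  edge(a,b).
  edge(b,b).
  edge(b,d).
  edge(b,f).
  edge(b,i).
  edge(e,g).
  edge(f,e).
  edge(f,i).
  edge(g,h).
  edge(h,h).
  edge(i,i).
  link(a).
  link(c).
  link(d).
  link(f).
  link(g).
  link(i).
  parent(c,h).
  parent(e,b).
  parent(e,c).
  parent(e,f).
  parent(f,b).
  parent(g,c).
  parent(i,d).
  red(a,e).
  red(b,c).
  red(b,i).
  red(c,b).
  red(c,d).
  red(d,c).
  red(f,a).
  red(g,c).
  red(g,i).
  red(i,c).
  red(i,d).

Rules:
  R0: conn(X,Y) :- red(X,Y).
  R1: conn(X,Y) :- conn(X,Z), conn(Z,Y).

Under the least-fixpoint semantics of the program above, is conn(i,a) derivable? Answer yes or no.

round 1: derive conn(a,e) via R0 from red(a,e)
round 1: derive conn(b,c) via R0 from red(b,c)
round 1: derive conn(b,i) via R0 from red(b,i)
round 1: derive conn(c,b) via R0 from red(c,b)
round 1: derive conn(c,d) via R0 from red(c,d)
round 1: derive conn(d,c) via R0 from red(d,c)
round 1: derive conn(f,a) via R0 from red(f,a)
round 1: derive conn(g,c) via R0 from red(g,c)
round 1: derive conn(g,i) via R0 from red(g,i)
round 1: derive conn(i,c) via R0 from red(i,c)
round 1: derive conn(i,d) via R0 from red(i,d)
round 2: derive conn(b,b) via R1 from conn(b,c), conn(c,b)
round 2: derive conn(b,d) via R1 from conn(b,c), conn(c,d)
round 2: derive conn(c,c) via R1 from conn(c,b), conn(b,c)
round 2: derive conn(c,i) via R1 from conn(c,b), conn(b,i)
round 2: derive conn(d,b) via R1 from conn(d,c), conn(c,b)
round 2: derive conn(d,d) via R1 from conn(d,c), conn(c,d)
round 2: derive conn(f,e) via R1 from conn(f,a), conn(a,e)
round 2: derive conn(g,b) via R1 from conn(g,c), conn(c,b)
round 2: derive conn(g,d) via R1 from conn(g,c), conn(c,d)
round 2: derive conn(i,b) via R1 from conn(i,c), conn(c,b)
round 3: derive conn(d,i) via R1 from conn(d,b), conn(b,i)
round 3: derive conn(i,i) via R1 from conn(i,b), conn(b,i)

no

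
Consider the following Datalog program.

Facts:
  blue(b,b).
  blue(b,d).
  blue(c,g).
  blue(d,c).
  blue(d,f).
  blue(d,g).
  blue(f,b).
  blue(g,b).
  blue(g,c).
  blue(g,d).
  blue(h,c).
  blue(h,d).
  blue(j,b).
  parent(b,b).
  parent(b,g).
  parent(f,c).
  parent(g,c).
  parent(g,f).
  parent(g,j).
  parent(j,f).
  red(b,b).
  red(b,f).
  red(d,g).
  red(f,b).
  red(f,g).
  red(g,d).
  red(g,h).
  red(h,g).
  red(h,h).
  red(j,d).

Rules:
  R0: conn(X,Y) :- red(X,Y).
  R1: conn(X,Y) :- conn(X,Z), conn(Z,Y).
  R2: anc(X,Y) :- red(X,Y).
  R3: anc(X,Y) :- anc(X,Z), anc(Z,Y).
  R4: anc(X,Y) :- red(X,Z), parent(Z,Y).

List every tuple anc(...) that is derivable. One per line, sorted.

round 1: derive anc(b,b) via R2 from red(b,b)
round 1: derive anc(b,f) via R2 from red(b,f)
round 1: derive anc(d,g) via R2 from red(d,g)
round 1: derive anc(f,b) via R2 from red(f,b)
round 1: derive anc(f,g) via R2 from red(f,g)
round 1: derive anc(g,d) via R2 from red(g,d)
round 1: derive anc(g,h) via R2 from red(g,h)
round 1: derive anc(h,g) via R2 from red(h,g)
round 1: derive anc(h,h) via R2 from red(h,h)
round 1: derive anc(j,d) via R2 from red(j,d)
round 1: derive anc(b,c) via R4 from red(b,f), parent(f,c)
round 1: derive anc(b,g) via R4 from red(b,b), parent(b,g)
round 1: derive anc(d,c) via R4 from red(d,g), parent(g,c)
round 1: derive anc(d,f) via R4 from red(d,g), parent(g,f)
round 1: derive anc(d,j) via R4 from red(d,g), parent(g,j)
round 1: derive anc(f,c) via R4 from red(f,g), parent(g,c)
round 1: derive anc(f,f) via R4 from red(f,g), parent(g,f)
round 1: derive anc(f,j) via R4 from red(f,g), parent(g,j)
round 1: derive anc(h,c) via R4 from red(h,g), parent(g,c)
round 1: derive anc(h,f) via R4 from red(h,g), parent(g,f)
round 1: derive anc(h,j) via R4 from red(h,g), parent(g,j)
round 2: derive anc(b,d) via R3 from anc(b,g), anc(g,d)
round 2: derive anc(b,h) via R3 from anc(b,g), anc(g,h)
round 2: derive anc(b,j) via R3 from anc(b,f), anc(f,j)
round 2: derive anc(d,b) via R3 from anc(d,f), anc(f,b)
round 2: derive anc(d,d) via R3 from anc(d,g), anc(g,d)
round 2: derive anc(d,h) via R3 from anc(d,g), anc(g,h)
round 2: derive anc(f,d) via R3 from anc(f,g), anc(g,d)
round 2: derive anc(f,h) via R3 from anc(f,g), anc(g,h)
round 2: derive anc(g,c) via R3 from anc(g,d), anc(d,c)
round 2: derive anc(g,f) via R3 from anc(g,d), anc(d,f)
round 2: derive anc(g,g) via R3 from anc(g,d), anc(d,g)
round 2: derive anc(g,j) via R3 from anc(g,d), anc(d,j)
round 2: derive anc(h,b) via R3 from anc(h,f), anc(f,b)
round 2: derive anc(h,d) via R3 from anc(h,g), anc(g,d)
round 2: derive anc(j,c) via R3 from anc(j,d), anc(d,c)
round 2: derive anc(j,f) via R3 from anc(j,d), anc(d,f)
round 2: derive anc(j,g) via R3 from anc(j,d), anc(d,g)
round 2: derive anc(j,j) via R3 from anc(j,d), anc(d,j)
round 3: derive anc(g,b) via R3 from anc(g,d), anc(d,b)
round 3: derive anc(j,b) via R3 from anc(j,d), anc(d,b)
round 3: derive anc(j,h) via R3 from anc(j,d), anc(d,h)

anc(b,b)
anc(b,c)
anc(b,d)
anc(b,f)
anc(b,g)
anc(b,h)
anc(b,j)
anc(d,b)
anc(d,c)
anc(d,d)
anc(d,f)
anc(d,g)
anc(d,h)
anc(d,j)
anc(f,b)
anc(f,c)
anc(f,d)
anc(f,f)
anc(f,g)
anc(f,h)
anc(f,j)
anc(g,b)
anc(g,c)
anc(g,d)
anc(g,f)
anc(g,g)
anc(g,h)
anc(g,j)
anc(h,b)
anc(h,c)
anc(h,d)
anc(h,f)
anc(h,g)
anc(h,h)
anc(h,j)
anc(j,b)
anc(j,c)
anc(j,d)
anc(j,f)
anc(j,g)
anc(j,h)
anc(j,j)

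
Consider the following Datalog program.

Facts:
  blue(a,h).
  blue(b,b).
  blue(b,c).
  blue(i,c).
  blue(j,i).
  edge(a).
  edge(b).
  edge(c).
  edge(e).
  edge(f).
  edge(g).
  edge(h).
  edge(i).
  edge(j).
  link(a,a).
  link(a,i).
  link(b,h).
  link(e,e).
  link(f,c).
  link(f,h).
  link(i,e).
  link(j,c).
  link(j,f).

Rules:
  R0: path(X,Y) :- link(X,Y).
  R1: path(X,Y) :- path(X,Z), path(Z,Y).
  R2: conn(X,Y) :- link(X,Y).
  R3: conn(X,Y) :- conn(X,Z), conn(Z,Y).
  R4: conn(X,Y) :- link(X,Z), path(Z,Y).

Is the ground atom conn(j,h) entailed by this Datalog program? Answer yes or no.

round 1: derive path(a,a) via R0 from link(a,a)
round 1: derive path(a,i) via R0 from link(a,i)
round 1: derive path(b,h) via R0 from link(b,h)
round 1: derive path(e,e) via R0 from link(e,e)
round 1: derive path(f,c) via R0 from link(f,c)
round 1: derive path(f,h) via R0 from link(f,h)
round 1: derive path(i,e) via R0 from link(i,e)
round 1: derive path(j,c) via R0 from link(j,c)
round 1: derive path(j,f) via R0 from link(j,f)
round 1: derive conn(a,a) via R2 from link(a,a)
round 1: derive conn(a,i) via R2 from link(a,i)
round 1: derive conn(b,h) via R2 from link(b,h)
round 1: derive conn(e,e) via R2 from link(e,e)
round 1: derive conn(f,c) via R2 from link(f,c)
round 1: derive conn(f,h) via R2 from link(f,h)
round 1: derive conn(i,e) via R2 from link(i,e)
round 1: derive conn(j,c) via R2 from link(j,c)
round 1: derive conn(j,f) via R2 from link(j,f)
round 2: derive path(a,e) via R1 from path(a,i), path(i,e)
round 2: derive path(j,h) via R1 from path(j,f), path(f,h)
round 2: derive conn(a,e) via R3 from conn(a,i), conn(i,e)
round 2: derive conn(j,h) via R3 from conn(j,f), conn(f,h)

yes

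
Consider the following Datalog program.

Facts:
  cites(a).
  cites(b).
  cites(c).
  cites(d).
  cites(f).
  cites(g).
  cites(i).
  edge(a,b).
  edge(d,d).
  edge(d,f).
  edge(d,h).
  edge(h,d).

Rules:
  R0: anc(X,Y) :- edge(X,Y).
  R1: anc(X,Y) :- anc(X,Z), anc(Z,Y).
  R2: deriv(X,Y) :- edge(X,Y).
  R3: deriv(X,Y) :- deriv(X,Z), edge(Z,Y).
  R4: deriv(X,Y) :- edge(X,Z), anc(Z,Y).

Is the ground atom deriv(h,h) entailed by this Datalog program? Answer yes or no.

round 1: derive anc(a,b) via R0 from edge(a,b)
round 1: derive anc(d,d) via R0 from edge(d,d)
round 1: derive anc(d,f) via R0 from edge(d,f)
round 1: derive anc(d,h) via R0 from edge(d,h)
round 1: derive anc(h,d) via R0 from edge(h,d)
round 1: derive deriv(a,b) via R2 from edge(a,b)
round 1: derive deriv(d,d) via R2 from edge(d,d)
round 1: derive deriv(d,f) via R2 from edge(d,f)
round 1: derive deriv(d,h) via R2 from edge(d,h)
round 1: derive deriv(h,d) via R2 from edge(h,d)
round 2: derive anc(h,f) via R1 from anc(h,d), anc(d,f)
round 2: derive anc(h,h) via R1 from anc(h,d), anc(d,h)
round 2: derive deriv(h,f) via R3 from deriv(h,d), edge(d,f)
round 2: derive deriv(h,h) via R3 from deriv(h,d), edge(d,h)

yes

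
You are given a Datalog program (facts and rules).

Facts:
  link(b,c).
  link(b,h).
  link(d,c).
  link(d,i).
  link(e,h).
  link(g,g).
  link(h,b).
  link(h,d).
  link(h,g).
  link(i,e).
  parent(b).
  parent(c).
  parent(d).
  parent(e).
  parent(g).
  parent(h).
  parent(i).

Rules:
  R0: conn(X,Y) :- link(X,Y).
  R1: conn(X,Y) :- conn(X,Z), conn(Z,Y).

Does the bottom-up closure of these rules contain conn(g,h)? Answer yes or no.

no

round 1: derive conn(b,c) via R0 from link(b,c)
round 1: derive conn(b,h) via R0 from link(b,h)
round 1: derive conn(d,c) via R0 from link(d,c)
round 1: derive conn(d,i) via R0 from link(d,i)
round 1: derive conn(e,h) via R0 from link(e,h)
round 1: derive conn(g,g) via R0 from link(g,g)
round 1: derive conn(h,b) via R0 from link(h,b)
round 1: derive conn(h,d) via R0 from link(h,d)
round 1: derive conn(h,g) via R0 from link(h,g)
round 1: derive conn(i,e) via R0 from link(i,e)
round 2: derive conn(b,b) via R1 from conn(b,h), conn(h,b)
round 2: derive conn(b,d) via R1 from conn(b,h), conn(h,d)
round 2: derive conn(b,g) via R1 from conn(b,h), conn(h,g)
round 2: derive conn(d,e) via R1 from conn(d,i), conn(i,e)
round 2: derive conn(e,b) via R1 from conn(e,h), conn(h,b)
round 2: derive conn(e,d) via R1 from conn(e,h), conn(h,d)
round 2: derive conn(e,g) via R1 from conn(e,h), conn(h,g)
round 2: derive conn(h,c) via R1 from conn(h,b), conn(b,c)
round 2: derive conn(h,h) via R1 from conn(h,b), conn(b,h)
round 2: derive conn(h,i) via R1 from conn(h,d), conn(d,i)
round 2: derive conn(i,h) via R1 from conn(i,e), conn(e,h)
round 3: derive conn(b,e) via R1 from conn(b,d), conn(d,e)
round 3: derive conn(b,i) via R1 from conn(b,d), conn(d,i)
round 3: derive conn(d,b) via R1 from conn(d,e), conn(e,b)
round 3: derive conn(d,d) via R1 from conn(d,e), conn(e,d)
round 3: derive conn(d,g) via R1 from conn(d,e), conn(e,g)
round 3: derive conn(d,h) via R1 from conn(d,e), conn(e,h)
round 3: derive conn(e,c) via R1 from conn(e,b), conn(b,c)
round 3: derive conn(e,e) via R1 from conn(e,d), conn(d,e)
round 3: derive conn(e,i) via R1 from conn(e,d), conn(d,i)
round 3: derive conn(h,e) via R1 from conn(h,d), conn(d,e)
round 3: derive conn(i,b) via R1 from conn(i,e), conn(e,b)
round 3: derive conn(i,c) via R1 from conn(i,h), conn(h,c)
round 3: derive conn(i,d) via R1 from conn(i,e), conn(e,d)
round 3: derive conn(i,g) via R1 from conn(i,e), conn(e,g)
round 3: derive conn(i,i) via R1 from conn(i,h), conn(h,i)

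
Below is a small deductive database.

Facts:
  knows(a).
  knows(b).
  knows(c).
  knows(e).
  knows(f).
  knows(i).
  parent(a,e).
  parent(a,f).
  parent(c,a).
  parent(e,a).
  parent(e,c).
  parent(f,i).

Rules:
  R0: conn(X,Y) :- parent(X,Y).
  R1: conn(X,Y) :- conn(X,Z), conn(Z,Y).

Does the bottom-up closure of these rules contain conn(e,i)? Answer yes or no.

round 1: derive conn(a,e) via R0 from parent(a,e)
round 1: derive conn(a,f) via R0 from parent(a,f)
round 1: derive conn(c,a) via R0 from parent(c,a)
round 1: derive conn(e,a) via R0 from parent(e,a)
round 1: derive conn(e,c) via R0 from parent(e,c)
round 1: derive conn(f,i) via R0 from parent(f,i)
round 2: derive conn(a,a) via R1 from conn(a,e), conn(e,a)
round 2: derive conn(a,c) via R1 from conn(a,e), conn(e,c)
round 2: derive conn(a,i) via R1 from conn(a,f), conn(f,i)
round 2: derive conn(c,e) via R1 from conn(c,a), conn(a,e)
round 2: derive conn(c,f) via R1 from conn(c,a), conn(a,f)
round 2: derive conn(e,e) via R1 from conn(e,a), conn(a,e)
round 2: derive conn(e,f) via R1 from conn(e,a), conn(a,f)
round 3: derive conn(c,c) via R1 from conn(c,a), conn(a,c)
round 3: derive conn(c,i) via R1 from conn(c,a), conn(a,i)
round 3: derive conn(e,i) via R1 from conn(e,a), conn(a,i)

yes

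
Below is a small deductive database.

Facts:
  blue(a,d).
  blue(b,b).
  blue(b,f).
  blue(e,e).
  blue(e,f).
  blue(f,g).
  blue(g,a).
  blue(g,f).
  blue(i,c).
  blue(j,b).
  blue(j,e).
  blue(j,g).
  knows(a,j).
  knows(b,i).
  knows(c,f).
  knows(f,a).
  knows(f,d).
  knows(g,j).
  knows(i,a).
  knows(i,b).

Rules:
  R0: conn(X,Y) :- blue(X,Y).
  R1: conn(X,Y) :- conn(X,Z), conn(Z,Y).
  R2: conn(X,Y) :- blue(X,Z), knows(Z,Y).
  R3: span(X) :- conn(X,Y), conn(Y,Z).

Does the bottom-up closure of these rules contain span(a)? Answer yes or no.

no

round 1: derive conn(a,d) via R0 from blue(a,d)
round 1: derive conn(b,b) via R0 from blue(b,b)
round 1: derive conn(b,f) via R0 from blue(b,f)
round 1: derive conn(e,e) via R0 from blue(e,e)
round 1: derive conn(e,f) via R0 from blue(e,f)
round 1: derive conn(f,g) via R0 from blue(f,g)
round 1: derive conn(g,a) via R0 from blue(g,a)
round 1: derive conn(g,f) via R0 from blue(g,f)
round 1: derive conn(i,c) via R0 from blue(i,c)
round 1: derive conn(j,b) via R0 from blue(j,b)
round 1: derive conn(j,e) via R0 from blue(j,e)
round 1: derive conn(j,g) via R0 from blue(j,g)
round 1: derive conn(b,a) via R2 from blue(b,f), knows(f,a)
round 1: derive conn(b,d) via R2 from blue(b,f), knows(f,d)
round 1: derive conn(b,i) via R2 from blue(b,b), knows(b,i)
round 1: derive conn(e,a) via R2 from blue(e,f), knows(f,a)
round 1: derive conn(e,d) via R2 from blue(e,f), knows(f,d)
round 1: derive conn(f,j) via R2 from blue(f,g), knows(g,j)
round 1: derive conn(g,d) via R2 from blue(g,f), knows(f,d)
round 1: derive conn(g,j) via R2 from blue(g,a), knows(a,j)
round 1: derive conn(i,f) via R2 from blue(i,c), knows(c,f)
round 1: derive conn(j,i) via R2 from blue(j,b), knows(b,i)
round 1: derive conn(j,j) via R2 from blue(j,g), knows(g,j)
round 2: derive conn(b,c) via R1 from conn(b,i), conn(i,c)
round 2: derive conn(b,g) via R1 from conn(b,f), conn(f,g)
round 2: derive conn(b,j) via R1 from conn(b,f), conn(f,j)
round 2: derive conn(e,g) via R1 from conn(e,f), conn(f,g)
round 2: derive conn(e,j) via R1 from conn(e,f), conn(f,j)
round 2: derive conn(f,a) via R1 from conn(f,g), conn(g,a)
round 2: derive conn(f,b) via R1 from conn(f,j), conn(j,b)
round 2: derive conn(f,d) via R1 from conn(f,g), conn(g,d)
round 2: derive conn(f,e) via R1 from conn(f,j), conn(j,e)
round 2: derive conn(f,f) via R1 from conn(f,g), conn(g,f)
round 2: derive conn(f,i) via R1 from conn(f,j), conn(j,i)
round 2: derive conn(g,b) via R1 from conn(g,j), conn(j,b)
round 2: derive conn(g,e) via R1 from conn(g,j), conn(j,e)
round 2: derive conn(g,g) via R1 from conn(g,f), conn(f,g)
round 2: derive conn(g,i) via R1 from conn(g,j), conn(j,i)
round 2: derive conn(i,g) via R1 from conn(i,f), conn(f,g)
round 2: derive conn(i,j) via R1 from conn(i,f), conn(f,j)
round 2: derive conn(j,a) via R1 from conn(j,b), conn(b,a)
round 2: derive conn(j,c) via R1 from conn(j,i), conn(i,c)
round 2: derive conn(j,d) via R1 from conn(j,b), conn(b,d)
round 2: derive conn(j,f) via R1 from conn(j,b), conn(b,f)
round 2: derive span(b) via R3 from conn(b,a), conn(a,d)
round 2: derive span(e) via R3 from conn(e,a), conn(a,d)
round 2: derive span(f) via R3 from conn(f,g), conn(g,a)
round 2: derive span(g) via R3 from conn(g,a), conn(a,d)
round 2: derive span(i) via R3 from conn(i,f), conn(f,g)
round 2: derive span(j) via R3 from conn(j,b), conn(b,a)
round 3: derive conn(b,e) via R1 from conn(b,f), conn(f,e)
round 3: derive conn(e,b) via R1 from conn(e,f), conn(f,b)
round 3: derive conn(e,c) via R1 from conn(e,j), conn(j,c)
round 3: derive conn(e,i) via R1 from conn(e,f), conn(f,i)
round 3: derive conn(f,c) via R1 from conn(f,b), conn(b,c)
round 3: derive conn(g,c) via R1 from conn(g,b), conn(b,c)
round 3: derive conn(i,a) via R1 from conn(i,f), conn(f,a)
round 3: derive conn(i,b) via R1 from conn(i,f), conn(f,b)
round 3: derive conn(i,d) via R1 from conn(i,f), conn(f,d)
round 3: derive conn(i,e) via R1 from conn(i,f), conn(f,e)
round 3: derive conn(i,i) via R1 from conn(i,f), conn(f,i)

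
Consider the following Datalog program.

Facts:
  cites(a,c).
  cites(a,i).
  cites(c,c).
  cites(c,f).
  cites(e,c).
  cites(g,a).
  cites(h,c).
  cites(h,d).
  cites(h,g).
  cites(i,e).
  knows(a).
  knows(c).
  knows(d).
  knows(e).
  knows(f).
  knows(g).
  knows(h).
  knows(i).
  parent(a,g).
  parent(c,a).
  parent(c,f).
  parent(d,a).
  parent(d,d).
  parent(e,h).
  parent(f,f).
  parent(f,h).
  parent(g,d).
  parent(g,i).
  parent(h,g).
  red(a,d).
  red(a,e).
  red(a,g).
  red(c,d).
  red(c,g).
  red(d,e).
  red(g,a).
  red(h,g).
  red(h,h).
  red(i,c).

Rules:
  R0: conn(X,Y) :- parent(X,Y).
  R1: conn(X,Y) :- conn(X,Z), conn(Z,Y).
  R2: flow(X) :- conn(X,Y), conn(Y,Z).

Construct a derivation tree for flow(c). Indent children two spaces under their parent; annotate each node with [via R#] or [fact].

flow(c)  [via R2]
  conn(c,a)  [via R0]
    parent(c,a)  [fact]
  conn(a,g)  [via R0]
    parent(a,g)  [fact]

round 1: derive conn(a,g) via R0 from parent(a,g)
round 1: derive conn(c,a) via R0 from parent(c,a)
round 1: derive conn(c,f) via R0 from parent(c,f)
round 1: derive conn(d,a) via R0 from parent(d,a)
round 1: derive conn(d,d) via R0 from parent(d,d)
round 1: derive conn(e,h) via R0 from parent(e,h)
round 1: derive conn(f,f) via R0 from parent(f,f)
round 1: derive conn(f,h) via R0 from parent(f,h)
round 1: derive conn(g,d) via R0 from parent(g,d)
round 1: derive conn(g,i) via R0 from parent(g,i)
round 1: derive conn(h,g) via R0 from parent(h,g)
round 2: derive conn(a,d) via R1 from conn(a,g), conn(g,d)
round 2: derive conn(a,i) via R1 from conn(a,g), conn(g,i)
round 2: derive conn(c,g) via R1 from conn(c,a), conn(a,g)
round 2: derive conn(c,h) via R1 from conn(c,f), conn(f,h)
round 2: derive conn(d,g) via R1 from conn(d,a), conn(a,g)
round 2: derive conn(e,g) via R1 from conn(e,h), conn(h,g)
round 2: derive conn(f,g) via R1 from conn(f,h), conn(h,g)
round 2: derive conn(g,a) via R1 from conn(g,d), conn(d,a)
round 2: derive conn(h,d) via R1 from conn(h,g), conn(g,d)
round 2: derive conn(h,i) via R1 from conn(h,g), conn(g,i)
round 2: derive flow(a) via R2 from conn(a,g), conn(g,d)
round 2: derive flow(c) via R2 from conn(c,a), conn(a,g)
round 2: derive flow(d) via R2 from conn(d,a), conn(a,g)
round 2: derive flow(e) via R2 from conn(e,h), conn(h,g)
round 2: derive flow(f) via R2 from conn(f,f), conn(f,f)
round 2: derive flow(g) via R2 from conn(g,d), conn(d,a)
round 2: derive flow(h) via R2 from conn(h,g), conn(g,d)
round 3: derive conn(a,a) via R1 from conn(a,d), conn(d,a)
round 3: derive conn(c,d) via R1 from conn(c,a), conn(a,d)
round 3: derive conn(c,i) via R1 from conn(c,a), conn(a,i)
round 3: derive conn(d,i) via R1 from conn(d,a), conn(a,i)
round 3: derive conn(e,a) via R1 from conn(e,g), conn(g,a)
round 3: derive conn(e,d) via R1 from conn(e,g), conn(g,d)
round 3: derive conn(e,i) via R1 from conn(e,g), conn(g,i)
round 3: derive conn(f,a) via R1 from conn(f,g), conn(g,a)
round 3: derive conn(f,d) via R1 from conn(f,g), conn(g,d)
round 3: derive conn(f,i) via R1 from conn(f,g), conn(g,i)
round 3: derive conn(g,g) via R1 from conn(g,a), conn(a,g)
round 3: derive conn(h,a) via R1 from conn(h,d), conn(d,a)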